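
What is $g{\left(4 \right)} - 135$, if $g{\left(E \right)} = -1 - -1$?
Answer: $-135$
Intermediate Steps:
$g{\left(E \right)} = 0$ ($g{\left(E \right)} = -1 + 1 = 0$)
$g{\left(4 \right)} - 135 = 0 - 135 = -135$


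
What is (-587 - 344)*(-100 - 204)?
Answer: 283024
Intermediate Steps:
(-587 - 344)*(-100 - 204) = -931*(-304) = 283024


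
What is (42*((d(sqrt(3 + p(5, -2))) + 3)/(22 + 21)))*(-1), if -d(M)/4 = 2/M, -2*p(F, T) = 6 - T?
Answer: -126/43 - 336*I/43 ≈ -2.9302 - 7.8139*I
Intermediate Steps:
p(F, T) = -3 + T/2 (p(F, T) = -(6 - T)/2 = -3 + T/2)
d(M) = -8/M
(42*((d(sqrt(3 + p(5, -2))) + 3)/(22 + 21)))*(-1) = (42*((-8/sqrt(3 + (-3 + (1/2)*(-2))) + 3)/(22 + 21)))*(-1) = (42*((-8/sqrt(3 + (-3 - 1)) + 3)/43))*(-1) = (42*((-8/sqrt(3 - 4) + 3)*(1/43)))*(-1) = (42*((-8*(-I) + 3)*(1/43)))*(-1) = (42*((-(-8)*I + 3)*(1/43)))*(-1) = (42*((8*I + 3)*(1/43)))*(-1) = (42*((3 + 8*I)*(1/43)))*(-1) = (42*(3/43 + 8*I/43))*(-1) = (126/43 + 336*I/43)*(-1) = -126/43 - 336*I/43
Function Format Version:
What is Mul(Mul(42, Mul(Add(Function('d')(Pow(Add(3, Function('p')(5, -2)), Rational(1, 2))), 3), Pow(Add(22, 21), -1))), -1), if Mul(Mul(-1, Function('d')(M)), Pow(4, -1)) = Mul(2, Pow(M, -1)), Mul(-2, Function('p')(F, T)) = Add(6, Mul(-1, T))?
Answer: Add(Rational(-126, 43), Mul(Rational(-336, 43), I)) ≈ Add(-2.9302, Mul(-7.8139, I))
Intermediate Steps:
Function('p')(F, T) = Add(-3, Mul(Rational(1, 2), T)) (Function('p')(F, T) = Mul(Rational(-1, 2), Add(6, Mul(-1, T))) = Add(-3, Mul(Rational(1, 2), T)))
Function('d')(M) = Mul(-8, Pow(M, -1)) (Function('d')(M) = Mul(-4, Mul(2, Pow(M, -1))) = Mul(-8, Pow(M, -1)))
Mul(Mul(42, Mul(Add(Function('d')(Pow(Add(3, Function('p')(5, -2)), Rational(1, 2))), 3), Pow(Add(22, 21), -1))), -1) = Mul(Mul(42, Mul(Add(Mul(-8, Pow(Pow(Add(3, Add(-3, Mul(Rational(1, 2), -2))), Rational(1, 2)), -1)), 3), Pow(Add(22, 21), -1))), -1) = Mul(Mul(42, Mul(Add(Mul(-8, Pow(Pow(Add(3, Add(-3, -1)), Rational(1, 2)), -1)), 3), Pow(43, -1))), -1) = Mul(Mul(42, Mul(Add(Mul(-8, Pow(Pow(Add(3, -4), Rational(1, 2)), -1)), 3), Rational(1, 43))), -1) = Mul(Mul(42, Mul(Add(Mul(-8, Pow(Pow(-1, Rational(1, 2)), -1)), 3), Rational(1, 43))), -1) = Mul(Mul(42, Mul(Add(Mul(-8, Pow(I, -1)), 3), Rational(1, 43))), -1) = Mul(Mul(42, Mul(Add(Mul(-8, Mul(-1, I)), 3), Rational(1, 43))), -1) = Mul(Mul(42, Mul(Add(Mul(8, I), 3), Rational(1, 43))), -1) = Mul(Mul(42, Mul(Add(3, Mul(8, I)), Rational(1, 43))), -1) = Mul(Mul(42, Add(Rational(3, 43), Mul(Rational(8, 43), I))), -1) = Mul(Add(Rational(126, 43), Mul(Rational(336, 43), I)), -1) = Add(Rational(-126, 43), Mul(Rational(-336, 43), I))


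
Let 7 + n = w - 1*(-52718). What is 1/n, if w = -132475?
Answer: -1/79764 ≈ -1.2537e-5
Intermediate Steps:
n = -79764 (n = -7 + (-132475 - 1*(-52718)) = -7 + (-132475 + 52718) = -7 - 79757 = -79764)
1/n = 1/(-79764) = -1/79764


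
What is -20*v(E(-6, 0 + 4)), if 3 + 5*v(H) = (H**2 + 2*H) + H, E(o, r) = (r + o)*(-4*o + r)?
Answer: -11860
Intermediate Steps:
E(o, r) = (o + r)*(r - 4*o)
v(H) = -3/5 + H**2/5 + 3*H/5 (v(H) = -3/5 + ((H**2 + 2*H) + H)/5 = -3/5 + (H**2 + 3*H)/5 = -3/5 + (H**2/5 + 3*H/5) = -3/5 + H**2/5 + 3*H/5)
-20*v(E(-6, 0 + 4)) = -20*(-3/5 + ((0 + 4)**2 - 4*(-6)**2 - 3*(-6)*(0 + 4))**2/5 + 3*((0 + 4)**2 - 4*(-6)**2 - 3*(-6)*(0 + 4))/5) = -20*(-3/5 + (4**2 - 4*36 - 3*(-6)*4)**2/5 + 3*(4**2 - 4*36 - 3*(-6)*4)/5) = -20*(-3/5 + (16 - 144 + 72)**2/5 + 3*(16 - 144 + 72)/5) = -20*(-3/5 + (1/5)*(-56)**2 + (3/5)*(-56)) = -20*(-3/5 + (1/5)*3136 - 168/5) = -20*(-3/5 + 3136/5 - 168/5) = -20*593 = -11860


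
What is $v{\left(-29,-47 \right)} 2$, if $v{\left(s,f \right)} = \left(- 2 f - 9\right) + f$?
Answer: $76$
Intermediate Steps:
$v{\left(s,f \right)} = -9 - f$ ($v{\left(s,f \right)} = \left(-9 - 2 f\right) + f = -9 - f$)
$v{\left(-29,-47 \right)} 2 = \left(-9 - -47\right) 2 = \left(-9 + 47\right) 2 = 38 \cdot 2 = 76$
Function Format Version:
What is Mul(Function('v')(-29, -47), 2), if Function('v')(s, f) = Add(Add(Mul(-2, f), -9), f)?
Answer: 76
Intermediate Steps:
Function('v')(s, f) = Add(-9, Mul(-1, f)) (Function('v')(s, f) = Add(Add(-9, Mul(-2, f)), f) = Add(-9, Mul(-1, f)))
Mul(Function('v')(-29, -47), 2) = Mul(Add(-9, Mul(-1, -47)), 2) = Mul(Add(-9, 47), 2) = Mul(38, 2) = 76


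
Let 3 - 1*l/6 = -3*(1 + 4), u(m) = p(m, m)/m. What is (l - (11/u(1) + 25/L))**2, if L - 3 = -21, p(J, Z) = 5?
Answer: 93064609/8100 ≈ 11489.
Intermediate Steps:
u(m) = 5/m
l = 108 (l = 18 - (-18)*(1 + 4) = 18 - (-18)*5 = 18 - 6*(-15) = 18 + 90 = 108)
L = -18 (L = 3 - 21 = -18)
(l - (11/u(1) + 25/L))**2 = (108 - (11/((5/1)) + 25/(-18)))**2 = (108 - (11/((5*1)) + 25*(-1/18)))**2 = (108 - (11/5 - 25/18))**2 = (108 - 1*73/90)**2 = (108 - 73/90)**2 = (9647/90)**2 = 93064609/8100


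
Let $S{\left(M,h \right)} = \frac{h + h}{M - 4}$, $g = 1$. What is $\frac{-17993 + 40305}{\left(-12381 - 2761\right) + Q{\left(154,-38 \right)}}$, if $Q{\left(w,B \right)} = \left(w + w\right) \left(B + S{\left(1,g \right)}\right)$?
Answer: $- \frac{33468}{40577} \approx -0.8248$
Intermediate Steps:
$S{\left(M,h \right)} = \frac{2 h}{-4 + M}$
$Q{\left(w,B \right)} = 2 w \left(- \frac{2}{3} + B\right)$ ($Q{\left(w,B \right)} = \left(w + w\right) \left(B + 2 \cdot 1 \frac{1}{-4 + 1}\right) = 2 w \left(B + 2 \cdot 1 \frac{1}{-3}\right) = 2 w \left(B + 2 \cdot 1 \left(- \frac{1}{3}\right)\right) = 2 w \left(B - \frac{2}{3}\right) = 2 w \left(- \frac{2}{3} + B\right)$)
$\frac{-17993 + 40305}{\left(-12381 - 2761\right) + Q{\left(154,-38 \right)}} = \frac{-17993 + 40305}{\left(-12381 - 2761\right) + \frac{2}{3} \cdot 154 \left(-2 + 3 \left(-38\right)\right)} = \frac{22312}{\left(-12381 - 2761\right) + \frac{2}{3} \cdot 154 \left(-2 - 114\right)} = \frac{22312}{-15142 + \frac{2}{3} \cdot 154 \left(-116\right)} = \frac{22312}{-15142 - \frac{35728}{3}} = \frac{22312}{- \frac{81154}{3}} = 22312 \left(- \frac{3}{81154}\right) = - \frac{33468}{40577}$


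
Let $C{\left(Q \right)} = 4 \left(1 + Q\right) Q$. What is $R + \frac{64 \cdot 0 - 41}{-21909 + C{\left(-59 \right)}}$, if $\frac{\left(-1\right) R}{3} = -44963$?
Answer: $\frac{1108922510}{8221} \approx 1.3489 \cdot 10^{5}$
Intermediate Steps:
$C{\left(Q \right)} = Q \left(4 + 4 Q\right)$ ($C{\left(Q \right)} = \left(4 + 4 Q\right) Q = Q \left(4 + 4 Q\right)$)
$R = 134889$ ($R = \left(-3\right) \left(-44963\right) = 134889$)
$R + \frac{64 \cdot 0 - 41}{-21909 + C{\left(-59 \right)}} = 134889 + \frac{64 \cdot 0 - 41}{-21909 + 4 \left(-59\right) \left(1 - 59\right)} = 134889 + \frac{0 - 41}{-21909 + 4 \left(-59\right) \left(-58\right)} = 134889 - \frac{41}{-21909 + 13688} = 134889 - \frac{41}{-8221} = 134889 - - \frac{41}{8221} = 134889 + \frac{41}{8221} = \frac{1108922510}{8221}$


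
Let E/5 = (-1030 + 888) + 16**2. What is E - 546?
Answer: 24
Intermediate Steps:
E = 570 (E = 5*((-1030 + 888) + 16**2) = 5*(-142 + 256) = 5*114 = 570)
E - 546 = 570 - 546 = 24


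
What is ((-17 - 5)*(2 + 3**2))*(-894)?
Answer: 216348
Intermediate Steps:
((-17 - 5)*(2 + 3**2))*(-894) = -22*(2 + 9)*(-894) = -22*11*(-894) = -242*(-894) = 216348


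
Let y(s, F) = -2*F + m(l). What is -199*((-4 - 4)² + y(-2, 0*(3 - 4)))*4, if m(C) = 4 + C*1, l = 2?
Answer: -55720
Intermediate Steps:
m(C) = 4 + C
y(s, F) = 6 - 2*F (y(s, F) = -2*F + (4 + 2) = -2*F + 6 = 6 - 2*F)
-199*((-4 - 4)² + y(-2, 0*(3 - 4)))*4 = -199*((-4 - 4)² + (6 - 0*(3 - 4)))*4 = -199*((-8)² + (6 - 0*(-1)))*4 = -199*(64 + (6 - 2*0))*4 = -199*(64 + (6 + 0))*4 = -199*(64 + 6)*4 = -13930*4 = -199*280 = -55720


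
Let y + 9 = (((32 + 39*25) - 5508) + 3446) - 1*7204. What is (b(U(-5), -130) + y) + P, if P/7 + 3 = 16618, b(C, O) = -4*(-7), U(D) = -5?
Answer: 108065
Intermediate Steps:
b(C, O) = 28
P = 116305 (P = -21 + 7*16618 = -21 + 116326 = 116305)
y = -8268 (y = -9 + ((((32 + 39*25) - 5508) + 3446) - 1*7204) = -9 + ((((32 + 975) - 5508) + 3446) - 7204) = -9 + (((1007 - 5508) + 3446) - 7204) = -9 + ((-4501 + 3446) - 7204) = -9 + (-1055 - 7204) = -9 - 8259 = -8268)
(b(U(-5), -130) + y) + P = (28 - 8268) + 116305 = -8240 + 116305 = 108065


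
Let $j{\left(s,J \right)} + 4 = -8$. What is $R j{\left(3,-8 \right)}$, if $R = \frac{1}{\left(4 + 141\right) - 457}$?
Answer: $\frac{1}{26} \approx 0.038462$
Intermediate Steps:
$R = - \frac{1}{312}$ ($R = \frac{1}{145 - 457} = \frac{1}{-312} = - \frac{1}{312} \approx -0.0032051$)
$j{\left(s,J \right)} = -12$ ($j{\left(s,J \right)} = -4 - 8 = -12$)
$R j{\left(3,-8 \right)} = \left(- \frac{1}{312}\right) \left(-12\right) = \frac{1}{26}$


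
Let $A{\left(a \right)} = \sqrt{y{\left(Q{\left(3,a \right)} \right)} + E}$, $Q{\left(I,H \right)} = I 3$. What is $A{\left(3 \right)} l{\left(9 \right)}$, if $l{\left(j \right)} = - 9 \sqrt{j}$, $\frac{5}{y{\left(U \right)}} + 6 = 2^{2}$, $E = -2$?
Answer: $- \frac{81 i \sqrt{2}}{2} \approx - 57.276 i$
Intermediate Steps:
$Q{\left(I,H \right)} = 3 I$
$y{\left(U \right)} = - \frac{5}{2}$ ($y{\left(U \right)} = \frac{5}{-6 + 2^{2}} = \frac{5}{-6 + 4} = \frac{5}{-2} = 5 \left(- \frac{1}{2}\right) = - \frac{5}{2}$)
$A{\left(a \right)} = \frac{3 i \sqrt{2}}{2}$ ($A{\left(a \right)} = \sqrt{- \frac{5}{2} - 2} = \sqrt{- \frac{9}{2}} = \frac{3 i \sqrt{2}}{2}$)
$A{\left(3 \right)} l{\left(9 \right)} = \frac{3 i \sqrt{2}}{2} \left(- 9 \sqrt{9}\right) = \frac{3 i \sqrt{2}}{2} \left(\left(-9\right) 3\right) = \frac{3 i \sqrt{2}}{2} \left(-27\right) = - \frac{81 i \sqrt{2}}{2}$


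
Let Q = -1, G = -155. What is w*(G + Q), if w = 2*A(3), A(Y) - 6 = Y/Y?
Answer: -2184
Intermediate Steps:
A(Y) = 7 (A(Y) = 6 + Y/Y = 6 + 1 = 7)
w = 14 (w = 2*7 = 14)
w*(G + Q) = 14*(-155 - 1) = 14*(-156) = -2184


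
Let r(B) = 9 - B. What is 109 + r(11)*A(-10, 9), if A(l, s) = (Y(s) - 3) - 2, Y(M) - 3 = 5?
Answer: 103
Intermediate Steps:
Y(M) = 8 (Y(M) = 3 + 5 = 8)
A(l, s) = 3 (A(l, s) = (8 - 3) - 2 = 5 - 2 = 3)
109 + r(11)*A(-10, 9) = 109 + (9 - 1*11)*3 = 109 + (9 - 11)*3 = 109 - 2*3 = 109 - 6 = 103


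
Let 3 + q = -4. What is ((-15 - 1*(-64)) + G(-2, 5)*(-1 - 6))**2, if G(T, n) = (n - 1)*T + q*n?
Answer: 122500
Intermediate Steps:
q = -7 (q = -3 - 4 = -7)
G(T, n) = -7*n + T*(-1 + n) (G(T, n) = (n - 1)*T - 7*n = (-1 + n)*T - 7*n = T*(-1 + n) - 7*n = -7*n + T*(-1 + n))
((-15 - 1*(-64)) + G(-2, 5)*(-1 - 6))**2 = ((-15 - 1*(-64)) + (-1*(-2) - 7*5 - 2*5)*(-1 - 6))**2 = ((-15 + 64) + (2 - 35 - 10)*(-7))**2 = (49 - 43*(-7))**2 = (49 + 301)**2 = 350**2 = 122500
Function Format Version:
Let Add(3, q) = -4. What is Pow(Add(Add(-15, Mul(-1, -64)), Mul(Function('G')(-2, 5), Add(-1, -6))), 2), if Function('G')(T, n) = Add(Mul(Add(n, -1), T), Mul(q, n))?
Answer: 122500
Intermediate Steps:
q = -7 (q = Add(-3, -4) = -7)
Function('G')(T, n) = Add(Mul(-7, n), Mul(T, Add(-1, n))) (Function('G')(T, n) = Add(Mul(Add(n, -1), T), Mul(-7, n)) = Add(Mul(Add(-1, n), T), Mul(-7, n)) = Add(Mul(T, Add(-1, n)), Mul(-7, n)) = Add(Mul(-7, n), Mul(T, Add(-1, n))))
Pow(Add(Add(-15, Mul(-1, -64)), Mul(Function('G')(-2, 5), Add(-1, -6))), 2) = Pow(Add(Add(-15, Mul(-1, -64)), Mul(Add(Mul(-1, -2), Mul(-7, 5), Mul(-2, 5)), Add(-1, -6))), 2) = Pow(Add(Add(-15, 64), Mul(Add(2, -35, -10), -7)), 2) = Pow(Add(49, Mul(-43, -7)), 2) = Pow(Add(49, 301), 2) = Pow(350, 2) = 122500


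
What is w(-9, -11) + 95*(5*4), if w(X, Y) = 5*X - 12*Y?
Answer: 1987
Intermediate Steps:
w(X, Y) = -12*Y + 5*X
w(-9, -11) + 95*(5*4) = (-12*(-11) + 5*(-9)) + 95*(5*4) = (132 - 45) + 95*20 = 87 + 1900 = 1987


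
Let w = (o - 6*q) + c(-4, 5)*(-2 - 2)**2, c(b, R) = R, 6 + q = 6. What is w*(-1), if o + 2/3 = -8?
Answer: -214/3 ≈ -71.333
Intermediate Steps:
q = 0 (q = -6 + 6 = 0)
o = -26/3 (o = -2/3 - 8 = -26/3 ≈ -8.6667)
w = 214/3 (w = (-26/3 - 6*0) + 5*(-2 - 2)**2 = (-26/3 + 0) + 5*(-4)**2 = -26/3 + 5*16 = -26/3 + 80 = 214/3 ≈ 71.333)
w*(-1) = (214/3)*(-1) = -214/3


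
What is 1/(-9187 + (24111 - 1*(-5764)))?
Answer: 1/20688 ≈ 4.8337e-5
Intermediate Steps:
1/(-9187 + (24111 - 1*(-5764))) = 1/(-9187 + (24111 + 5764)) = 1/(-9187 + 29875) = 1/20688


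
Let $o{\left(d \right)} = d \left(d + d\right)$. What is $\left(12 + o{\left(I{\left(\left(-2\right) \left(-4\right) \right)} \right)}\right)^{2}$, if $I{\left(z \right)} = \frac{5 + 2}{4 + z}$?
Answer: $\frac{833569}{5184} \approx 160.8$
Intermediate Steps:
$I{\left(z \right)} = \frac{7}{4 + z}$
$o{\left(d \right)} = 2 d^{2}$ ($o{\left(d \right)} = d 2 d = 2 d^{2}$)
$\left(12 + o{\left(I{\left(\left(-2\right) \left(-4\right) \right)} \right)}\right)^{2} = \left(12 + 2 \left(\frac{7}{4 - -8}\right)^{2}\right)^{2} = \left(12 + 2 \left(\frac{7}{4 + 8}\right)^{2}\right)^{2} = \left(12 + 2 \left(\frac{7}{12}\right)^{2}\right)^{2} = \left(12 + 2 \cdot \frac{49}{144}\right)^{2} = \left(12 + \frac{49}{72}\right)^{2} = \left(\frac{913}{72}\right)^{2} = \frac{833569}{5184}$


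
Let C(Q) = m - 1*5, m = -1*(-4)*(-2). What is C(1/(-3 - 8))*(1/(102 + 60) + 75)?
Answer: -157963/162 ≈ -975.08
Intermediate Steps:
m = -8 (m = 4*(-2) = -8)
C(Q) = -13 (C(Q) = -8 - 1*5 = -8 - 5 = -13)
C(1/(-3 - 8))*(1/(102 + 60) + 75) = -13*(1/(102 + 60) + 75) = -13*(1/162 + 75) = -13*12151/162 = -157963/162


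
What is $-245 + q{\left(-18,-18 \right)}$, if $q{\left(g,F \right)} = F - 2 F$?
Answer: $-227$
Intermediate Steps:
$q{\left(g,F \right)} = - F$
$-245 + q{\left(-18,-18 \right)} = -245 - -18 = -245 + 18 = -227$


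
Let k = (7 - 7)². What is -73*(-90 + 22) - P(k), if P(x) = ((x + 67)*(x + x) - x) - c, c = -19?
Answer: 4945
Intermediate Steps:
k = 0 (k = 0² = 0)
P(x) = 19 - x + 2*x*(67 + x) (P(x) = ((x + 67)*(x + x) - x) - 1*(-19) = ((67 + x)*(2*x) - x) + 19 = (2*x*(67 + x) - x) + 19 = (-x + 2*x*(67 + x)) + 19 = 19 - x + 2*x*(67 + x))
-73*(-90 + 22) - P(k) = -73*(-90 + 22) - (19 + 2*0² + 133*0) = -73*(-68) - (19 + 2*0 + 0) = 4964 - (19 + 0 + 0) = 4964 - 1*19 = 4964 - 19 = 4945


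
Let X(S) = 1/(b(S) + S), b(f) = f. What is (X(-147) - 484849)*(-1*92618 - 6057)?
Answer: 14065687770725/294 ≈ 4.7842e+10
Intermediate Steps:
X(S) = 1/(2*S) (X(S) = 1/(S + S) = 1/(2*S))
(X(-147) - 484849)*(-1*92618 - 6057) = ((½)/(-147) - 484849)*(-1*92618 - 6057) = ((½)*(-1/147) - 484849)*(-92618 - 6057) = (-1/294 - 484849)*(-98675) = -142545607/294*(-98675) = 14065687770725/294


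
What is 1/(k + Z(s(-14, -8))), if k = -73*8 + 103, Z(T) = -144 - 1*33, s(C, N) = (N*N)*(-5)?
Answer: -1/658 ≈ -0.0015198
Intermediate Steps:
s(C, N) = -5*N² (s(C, N) = N²*(-5) = -5*N²)
Z(T) = -177 (Z(T) = -144 - 33 = -177)
k = -481 (k = -584 + 103 = -481)
1/(k + Z(s(-14, -8))) = 1/(-481 - 177) = 1/(-658) = -1/658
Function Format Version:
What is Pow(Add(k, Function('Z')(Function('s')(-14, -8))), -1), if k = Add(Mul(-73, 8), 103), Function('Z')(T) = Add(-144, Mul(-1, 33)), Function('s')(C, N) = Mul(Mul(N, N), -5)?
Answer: Rational(-1, 658) ≈ -0.0015198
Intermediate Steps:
Function('s')(C, N) = Mul(-5, Pow(N, 2)) (Function('s')(C, N) = Mul(Pow(N, 2), -5) = Mul(-5, Pow(N, 2)))
Function('Z')(T) = -177 (Function('Z')(T) = Add(-144, -33) = -177)
k = -481 (k = Add(-584, 103) = -481)
Pow(Add(k, Function('Z')(Function('s')(-14, -8))), -1) = Pow(Add(-481, -177), -1) = Pow(-658, -1) = Rational(-1, 658)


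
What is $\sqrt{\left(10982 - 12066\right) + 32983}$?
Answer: $7 \sqrt{651} \approx 178.6$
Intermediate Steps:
$\sqrt{\left(10982 - 12066\right) + 32983} = \sqrt{-1084 + 32983} = \sqrt{31899} = 7 \sqrt{651}$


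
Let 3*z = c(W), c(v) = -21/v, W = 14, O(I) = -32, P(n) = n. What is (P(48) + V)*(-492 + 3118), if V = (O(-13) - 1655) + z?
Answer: -4305327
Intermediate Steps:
z = -½ (z = (-21/14)/3 = (-21*1/14)/3 = (⅓)*(-3/2) = -½ ≈ -0.50000)
V = -3375/2 (V = (-32 - 1655) - ½ = -1687 - ½ = -3375/2 ≈ -1687.5)
(P(48) + V)*(-492 + 3118) = (48 - 3375/2)*(-492 + 3118) = -3279/2*2626 = -4305327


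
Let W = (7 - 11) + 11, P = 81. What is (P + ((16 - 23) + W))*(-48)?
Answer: -3888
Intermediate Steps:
W = 7 (W = -4 + 11 = 7)
(P + ((16 - 23) + W))*(-48) = (81 + ((16 - 23) + 7))*(-48) = (81 + (-7 + 7))*(-48) = (81 + 0)*(-48) = 81*(-48) = -3888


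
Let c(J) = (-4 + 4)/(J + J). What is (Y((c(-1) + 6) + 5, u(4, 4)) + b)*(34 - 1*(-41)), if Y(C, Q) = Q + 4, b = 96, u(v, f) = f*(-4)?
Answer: 6300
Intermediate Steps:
c(J) = 0 (c(J) = 0/((2*J)) = 0*(1/(2*J)) = 0)
u(v, f) = -4*f
Y(C, Q) = 4 + Q
(Y((c(-1) + 6) + 5, u(4, 4)) + b)*(34 - 1*(-41)) = ((4 - 4*4) + 96)*(34 - 1*(-41)) = ((4 - 16) + 96)*(34 + 41) = (-12 + 96)*75 = 84*75 = 6300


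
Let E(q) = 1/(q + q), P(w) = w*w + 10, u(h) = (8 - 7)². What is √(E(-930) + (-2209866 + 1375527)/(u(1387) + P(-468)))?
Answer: I*√252931683404733/8148102 ≈ 1.9518*I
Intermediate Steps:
u(h) = 1 (u(h) = 1² = 1)
P(w) = 10 + w² (P(w) = w² + 10 = 10 + w²)
E(q) = 1/(2*q)
√(E(-930) + (-2209866 + 1375527)/(u(1387) + P(-468))) = √((½)/(-930) + (-2209866 + 1375527)/(1 + (10 + (-468)²))) = √((½)*(-1/930) - 834339/(1 + (10 + 219024))) = √(-1/1860 - 834339/(1 + 219034)) = √(-1/1860 - 834339/219035) = √(-62083583/16296204) = I*√252931683404733/8148102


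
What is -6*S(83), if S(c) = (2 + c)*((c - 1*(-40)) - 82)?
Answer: -20910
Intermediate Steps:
S(c) = (-42 + c)*(2 + c) (S(c) = (2 + c)*((c + 40) - 82) = (2 + c)*((40 + c) - 82) = (2 + c)*(-42 + c) = (-42 + c)*(2 + c))
-6*S(83) = -6*(-84 + 83**2 - 40*83) = -6*(-84 + 6889 - 3320) = -6*3485 = -20910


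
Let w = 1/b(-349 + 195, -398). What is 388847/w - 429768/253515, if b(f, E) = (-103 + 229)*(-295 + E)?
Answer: -2869227195091986/84505 ≈ -3.3953e+10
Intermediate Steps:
b(f, E) = -37170 + 126*E (b(f, E) = 126*(-295 + E) = -37170 + 126*E)
w = -1/87318 (w = 1/(-37170 + 126*(-398)) = 1/(-37170 - 50148) = 1/(-87318) = -1/87318 ≈ -1.1452e-5)
388847/w - 429768/253515 = 388847/(-1/87318) - 429768/253515 = 388847*(-87318) - 429768*1/253515 = -33953342346 - 143256/84505 = -2869227195091986/84505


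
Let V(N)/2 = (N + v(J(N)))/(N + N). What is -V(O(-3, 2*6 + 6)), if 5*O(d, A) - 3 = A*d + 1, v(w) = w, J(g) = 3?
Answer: -7/10 ≈ -0.70000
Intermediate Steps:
O(d, A) = 4/5 + A*d/5 (O(d, A) = 3/5 + (A*d + 1)/5 = 3/5 + (1 + A*d)/5 = 3/5 + (1/5 + A*d/5) = 4/5 + A*d/5)
V(N) = (3 + N)/N (V(N) = 2*((N + 3)/(N + N)) = 2*((3 + N)/((2*N))) = 2*((3 + N)*(1/(2*N))) = 2*((3 + N)/(2*N)) = (3 + N)/N)
-V(O(-3, 2*6 + 6)) = -(3 + (4/5 + (1/5)*(2*6 + 6)*(-3)))/(4/5 + (1/5)*(2*6 + 6)*(-3)) = -(3 + (4/5 + (1/5)*(12 + 6)*(-3)))/(4/5 + (1/5)*(12 + 6)*(-3)) = -(3 + (4/5 + (1/5)*18*(-3)))/(4/5 + (1/5)*18*(-3)) = -(3 + (4/5 - 54/5))/(4/5 - 54/5) = -(3 - 10)/(-10) = -(-1)*(-7)/10 = -1*7/10 = -7/10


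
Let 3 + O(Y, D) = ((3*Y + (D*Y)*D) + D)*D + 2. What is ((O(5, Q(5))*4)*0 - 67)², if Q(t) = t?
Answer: 4489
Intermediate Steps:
O(Y, D) = -1 + D*(D + 3*Y + Y*D²) (O(Y, D) = -3 + (((3*Y + (D*Y)*D) + D)*D + 2) = -3 + (((3*Y + Y*D²) + D)*D + 2) = -3 + ((D + 3*Y + Y*D²)*D + 2) = -3 + (D*(D + 3*Y + Y*D²) + 2) = -3 + (2 + D*(D + 3*Y + Y*D²)) = -1 + D*(D + 3*Y + Y*D²))
((O(5, Q(5))*4)*0 - 67)² = (((-1 + 5² + 5*5³ + 3*5*5)*4)*0 - 67)² = (((-1 + 25 + 5*125 + 75)*4)*0 - 67)² = (((-1 + 25 + 625 + 75)*4)*0 - 67)² = ((724*4)*0 - 67)² = (2896*0 - 67)² = (0 - 67)² = (-67)² = 4489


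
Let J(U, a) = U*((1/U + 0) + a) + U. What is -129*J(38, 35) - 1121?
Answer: -177722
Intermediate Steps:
J(U, a) = U + U*(a + 1/U) (J(U, a) = U*(1/U + a) + U = U*(a + 1/U) + U = U + U*(a + 1/U))
-129*J(38, 35) - 1121 = -129*(1 + 38 + 38*35) - 1121 = -129*(1 + 38 + 1330) - 1121 = -129*1369 - 1121 = -176601 - 1121 = -177722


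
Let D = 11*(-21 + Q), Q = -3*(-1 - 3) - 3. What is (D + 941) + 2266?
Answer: 3075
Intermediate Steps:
Q = 9 (Q = -3*(-4) - 3 = 12 - 3 = 9)
D = -132 (D = 11*(-21 + 9) = 11*(-12) = -132)
(D + 941) + 2266 = (-132 + 941) + 2266 = 809 + 2266 = 3075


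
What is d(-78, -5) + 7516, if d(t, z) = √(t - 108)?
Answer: 7516 + I*√186 ≈ 7516.0 + 13.638*I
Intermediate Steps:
d(t, z) = √(-108 + t)
d(-78, -5) + 7516 = √(-108 - 78) + 7516 = √(-186) + 7516 = I*√186 + 7516 = 7516 + I*√186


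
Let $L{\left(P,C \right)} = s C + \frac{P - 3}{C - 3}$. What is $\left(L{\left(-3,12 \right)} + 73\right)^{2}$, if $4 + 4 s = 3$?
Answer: $\frac{43264}{9} \approx 4807.1$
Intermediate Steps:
$s = - \frac{1}{4}$ ($s = -1 + \frac{1}{4} \cdot 3 = -1 + \frac{3}{4} = - \frac{1}{4} \approx -0.25$)
$L{\left(P,C \right)} = - \frac{C}{4} + \frac{-3 + P}{-3 + C}$ ($L{\left(P,C \right)} = - \frac{C}{4} + \frac{P - 3}{C - 3} = - \frac{C}{4} + \frac{-3 + P}{-3 + C}$)
$\left(L{\left(-3,12 \right)} + 73\right)^{2} = \left(\frac{-12 - 12^{2} + 3 \cdot 12 + 4 \left(-3\right)}{4 \left(-3 + 12\right)} + 73\right)^{2} = \left(\frac{-12 - 144 + 36 - 12}{4 \cdot 9} + 73\right)^{2} = \left(\frac{1}{4} \cdot \frac{1}{9} \left(-12 - 144 + 36 - 12\right) + 73\right)^{2} = \left(\frac{1}{4} \cdot \frac{1}{9} \left(-132\right) + 73\right)^{2} = \left(- \frac{11}{3} + 73\right)^{2} = \left(\frac{208}{3}\right)^{2} = \frac{43264}{9}$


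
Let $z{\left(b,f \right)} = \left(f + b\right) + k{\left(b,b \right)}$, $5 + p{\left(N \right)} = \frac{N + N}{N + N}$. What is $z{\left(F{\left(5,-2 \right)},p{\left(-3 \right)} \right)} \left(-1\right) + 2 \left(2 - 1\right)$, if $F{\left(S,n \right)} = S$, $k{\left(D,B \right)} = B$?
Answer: $-4$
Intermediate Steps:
$p{\left(N \right)} = -4$ ($p{\left(N \right)} = -5 + \frac{N + N}{N + N} = -5 + \frac{2 N}{2 N} = -5 + 2 N \frac{1}{2 N} = -5 + 1 = -4$)
$z{\left(b,f \right)} = f + 2 b$ ($z{\left(b,f \right)} = \left(f + b\right) + b = \left(b + f\right) + b = f + 2 b$)
$z{\left(F{\left(5,-2 \right)},p{\left(-3 \right)} \right)} \left(-1\right) + 2 \left(2 - 1\right) = \left(-4 + 2 \cdot 5\right) \left(-1\right) + 2 \left(2 - 1\right) = \left(-4 + 10\right) \left(-1\right) + 2 \cdot 1 = 6 \left(-1\right) + 2 = -6 + 2 = -4$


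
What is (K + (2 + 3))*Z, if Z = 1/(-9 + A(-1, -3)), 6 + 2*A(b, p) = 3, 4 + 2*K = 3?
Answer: -3/7 ≈ -0.42857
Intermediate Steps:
K = -1/2 (K = -2 + (1/2)*3 = -2 + 3/2 = -1/2 ≈ -0.50000)
A(b, p) = -3/2 (A(b, p) = -3 + (1/2)*3 = -3 + 3/2 = -3/2)
Z = -2/21 (Z = 1/(-9 - 3/2) = 1/(-21/2) = -2/21 ≈ -0.095238)
(K + (2 + 3))*Z = (-1/2 + (2 + 3))*(-2/21) = (-1/2 + 5)*(-2/21) = (9/2)*(-2/21) = -3/7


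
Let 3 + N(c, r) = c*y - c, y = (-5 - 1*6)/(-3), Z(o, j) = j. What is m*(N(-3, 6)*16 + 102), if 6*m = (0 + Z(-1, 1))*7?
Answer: -259/3 ≈ -86.333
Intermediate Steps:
y = 11/3 (y = (-5 - 6)*(-1/3) = -11*(-1/3) = 11/3 ≈ 3.6667)
N(c, r) = -3 + 8*c/3 (N(c, r) = -3 + (c*(11/3) - c) = -3 + (11*c/3 - c) = -3 + 8*c/3)
m = 7/6 (m = ((0 + 1)*7)/6 = (1*7)/6 = (1/6)*7 = 7/6 ≈ 1.1667)
m*(N(-3, 6)*16 + 102) = 7*((-3 + (8/3)*(-3))*16 + 102)/6 = 7*((-3 - 8)*16 + 102)/6 = 7*(-11*16 + 102)/6 = 7*(-176 + 102)/6 = (7/6)*(-74) = -259/3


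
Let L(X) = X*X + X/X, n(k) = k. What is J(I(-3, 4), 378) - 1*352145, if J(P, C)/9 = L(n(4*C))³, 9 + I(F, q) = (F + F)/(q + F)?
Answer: 107535987193072135480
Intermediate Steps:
I(F, q) = -9 + 2*F/(F + q) (I(F, q) = -9 + (F + F)/(q + F) = -9 + (2*F)/(F + q) = -9 + 2*F/(F + q))
L(X) = 1 + X² (L(X) = X² + 1 = 1 + X²)
J(P, C) = 9*(1 + 16*C²)³ (J(P, C) = 9*(1 + (4*C)²)³ = 9*(1 + 16*C²)³)
J(I(-3, 4), 378) - 1*352145 = 9*(1 + 16*378²)³ - 1*352145 = 9*(1 + 16*142884)³ - 352145 = 9*(1 + 2286144)³ - 352145 = 9*2286145³ - 352145 = 9*11948443021452498625 - 352145 = 107535987193072487625 - 352145 = 107535987193072135480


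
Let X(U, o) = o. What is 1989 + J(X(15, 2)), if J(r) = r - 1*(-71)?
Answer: 2062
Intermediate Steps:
J(r) = 71 + r (J(r) = r + 71 = 71 + r)
1989 + J(X(15, 2)) = 1989 + (71 + 2) = 1989 + 73 = 2062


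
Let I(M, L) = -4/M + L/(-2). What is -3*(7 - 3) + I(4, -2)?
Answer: -12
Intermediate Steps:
I(M, L) = -4/M - L/2 (I(M, L) = -4/M + L*(-½) = -4/M - L/2)
-3*(7 - 3) + I(4, -2) = -3*(7 - 3) + (-4/4 - ½*(-2)) = -3*4 + (-4*¼ + 1) = -12 + (-1 + 1) = -12 + 0 = -12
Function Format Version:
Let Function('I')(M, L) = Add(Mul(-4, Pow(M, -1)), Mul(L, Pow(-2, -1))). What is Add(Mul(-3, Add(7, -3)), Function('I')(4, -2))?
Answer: -12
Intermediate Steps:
Function('I')(M, L) = Add(Mul(-4, Pow(M, -1)), Mul(Rational(-1, 2), L)) (Function('I')(M, L) = Add(Mul(-4, Pow(M, -1)), Mul(L, Rational(-1, 2))) = Add(Mul(-4, Pow(M, -1)), Mul(Rational(-1, 2), L)))
Add(Mul(-3, Add(7, -3)), Function('I')(4, -2)) = Add(Mul(-3, Add(7, -3)), Add(Mul(-4, Pow(4, -1)), Mul(Rational(-1, 2), -2))) = Add(Mul(-3, 4), Add(Mul(-4, Rational(1, 4)), 1)) = Add(-12, Add(-1, 1)) = Add(-12, 0) = -12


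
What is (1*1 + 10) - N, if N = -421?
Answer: 432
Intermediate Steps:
(1*1 + 10) - N = (1*1 + 10) - 1*(-421) = (1 + 10) + 421 = 11 + 421 = 432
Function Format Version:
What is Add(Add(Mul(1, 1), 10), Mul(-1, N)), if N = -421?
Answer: 432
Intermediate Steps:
Add(Add(Mul(1, 1), 10), Mul(-1, N)) = Add(Add(Mul(1, 1), 10), Mul(-1, -421)) = Add(Add(1, 10), 421) = Add(11, 421) = 432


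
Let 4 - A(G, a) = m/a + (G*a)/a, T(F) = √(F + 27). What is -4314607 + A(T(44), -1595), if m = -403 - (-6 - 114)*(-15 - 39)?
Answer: -6881798668/1595 - √71 ≈ -4.3146e+6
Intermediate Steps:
m = -6883 (m = -403 - (-120)*(-54) = -403 - 1*6480 = -403 - 6480 = -6883)
T(F) = √(27 + F)
A(G, a) = 4 - G + 6883/a (A(G, a) = 4 - (-6883/a + (G*a)/a) = 4 - (-6883/a + G) = 4 - (G - 6883/a) = 4 + (-G + 6883/a) = 4 - G + 6883/a)
-4314607 + A(T(44), -1595) = -4314607 + (4 - √(27 + 44) + 6883/(-1595)) = -4314607 + (4 - √71 + 6883*(-1/1595)) = -4314607 + (4 - √71 - 6883/1595) = -4314607 + (-503/1595 - √71) = -6881798668/1595 - √71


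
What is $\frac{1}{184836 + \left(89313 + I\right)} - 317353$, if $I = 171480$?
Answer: $- \frac{141421700036}{445629} \approx -3.1735 \cdot 10^{5}$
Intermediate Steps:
$\frac{1}{184836 + \left(89313 + I\right)} - 317353 = \frac{1}{184836 + \left(89313 + 171480\right)} - 317353 = \frac{1}{184836 + 260793} - 317353 = \frac{1}{445629} - 317353 = - \frac{141421700036}{445629}$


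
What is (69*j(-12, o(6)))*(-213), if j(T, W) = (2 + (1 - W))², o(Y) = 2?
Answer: -14697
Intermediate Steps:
j(T, W) = (3 - W)²
(69*j(-12, o(6)))*(-213) = (69*(-3 + 2)²)*(-213) = (69*(-1)²)*(-213) = (69*1)*(-213) = 69*(-213) = -14697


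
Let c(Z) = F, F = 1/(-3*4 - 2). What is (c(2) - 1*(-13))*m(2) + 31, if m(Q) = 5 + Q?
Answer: 243/2 ≈ 121.50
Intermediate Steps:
F = -1/14 (F = 1/(-12 - 2) = 1/(-14) = -1/14 ≈ -0.071429)
c(Z) = -1/14
(c(2) - 1*(-13))*m(2) + 31 = (-1/14 - 1*(-13))*(5 + 2) + 31 = (-1/14 + 13)*7 + 31 = (181/14)*7 + 31 = 181/2 + 31 = 243/2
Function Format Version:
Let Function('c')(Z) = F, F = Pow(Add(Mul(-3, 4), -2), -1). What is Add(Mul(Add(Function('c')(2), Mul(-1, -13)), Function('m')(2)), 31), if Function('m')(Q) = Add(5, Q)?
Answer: Rational(243, 2) ≈ 121.50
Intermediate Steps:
F = Rational(-1, 14) (F = Pow(Add(-12, -2), -1) = Pow(-14, -1) = Rational(-1, 14) ≈ -0.071429)
Function('c')(Z) = Rational(-1, 14)
Add(Mul(Add(Function('c')(2), Mul(-1, -13)), Function('m')(2)), 31) = Add(Mul(Add(Rational(-1, 14), Mul(-1, -13)), Add(5, 2)), 31) = Add(Mul(Add(Rational(-1, 14), 13), 7), 31) = Add(Mul(Rational(181, 14), 7), 31) = Add(Rational(181, 2), 31) = Rational(243, 2)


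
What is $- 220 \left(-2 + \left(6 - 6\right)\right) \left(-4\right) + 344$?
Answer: $-1416$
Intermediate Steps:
$- 220 \left(-2 + \left(6 - 6\right)\right) \left(-4\right) + 344 = - 220 \left(-2 + 0\right) \left(-4\right) + 344 = - 220 \left(\left(-2\right) \left(-4\right)\right) + 344 = \left(-220\right) 8 + 344 = -1760 + 344 = -1416$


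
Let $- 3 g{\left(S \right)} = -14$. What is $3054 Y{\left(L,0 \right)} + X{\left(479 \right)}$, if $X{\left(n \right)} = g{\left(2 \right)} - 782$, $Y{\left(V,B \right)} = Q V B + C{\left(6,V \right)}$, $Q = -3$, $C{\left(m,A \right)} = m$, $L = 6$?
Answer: $\frac{52640}{3} \approx 17547.0$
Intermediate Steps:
$g{\left(S \right)} = \frac{14}{3}$ ($g{\left(S \right)} = \left(- \frac{1}{3}\right) \left(-14\right) = \frac{14}{3}$)
$Y{\left(V,B \right)} = 6 - 3 B V$ ($Y{\left(V,B \right)} = - 3 V B + 6 = - 3 B V + 6 = 6 - 3 B V$)
$X{\left(n \right)} = - \frac{2332}{3}$ ($X{\left(n \right)} = \frac{14}{3} - 782 = - \frac{2332}{3}$)
$3054 Y{\left(L,0 \right)} + X{\left(479 \right)} = 3054 \left(6 - 0 \cdot 6\right) - \frac{2332}{3} = 3054 \left(6 + 0\right) - \frac{2332}{3} = 3054 \cdot 6 - \frac{2332}{3} = 18324 - \frac{2332}{3} = \frac{52640}{3}$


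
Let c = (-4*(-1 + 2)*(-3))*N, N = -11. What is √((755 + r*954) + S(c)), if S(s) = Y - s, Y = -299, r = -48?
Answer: 2*I*√11301 ≈ 212.61*I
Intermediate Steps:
c = -132 (c = -4*(-1 + 2)*(-3)*(-11) = -4*(-3)*(-11) = 12*(-11) = -132)
S(s) = -299 - s
√((755 + r*954) + S(c)) = √((755 - 48*954) + (-299 - 1*(-132))) = √((755 - 45792) + (-299 + 132)) = √(-45037 - 167) = √(-45204) = 2*I*√11301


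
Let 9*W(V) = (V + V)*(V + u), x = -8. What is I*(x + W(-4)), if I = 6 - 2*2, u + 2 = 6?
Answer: -16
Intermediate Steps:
u = 4 (u = -2 + 6 = 4)
W(V) = 2*V*(4 + V)/9 (W(V) = ((V + V)*(V + 4))/9 = ((2*V)*(4 + V))/9 = (2*V*(4 + V))/9 = 2*V*(4 + V)/9)
I = 2 (I = 6 - 4 = 2)
I*(x + W(-4)) = 2*(-8 + (2/9)*(-4)*(4 - 4)) = 2*(-8 + (2/9)*(-4)*0) = 2*(-8 + 0) = 2*(-8) = -16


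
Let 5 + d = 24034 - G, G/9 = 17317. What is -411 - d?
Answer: 131413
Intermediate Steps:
G = 155853 (G = 9*17317 = 155853)
d = -131824 (d = -5 + (24034 - 1*155853) = -5 + (24034 - 155853) = -5 - 131819 = -131824)
-411 - d = -411 - 1*(-131824) = -411 + 131824 = 131413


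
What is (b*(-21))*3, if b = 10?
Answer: -630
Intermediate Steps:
(b*(-21))*3 = (10*(-21))*3 = -210*3 = -630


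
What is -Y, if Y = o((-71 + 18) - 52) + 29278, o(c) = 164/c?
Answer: -3074026/105 ≈ -29276.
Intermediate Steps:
Y = 3074026/105 (Y = 164/((-71 + 18) - 52) + 29278 = 164/(-53 - 52) + 29278 = 164/(-105) + 29278 = 164*(-1/105) + 29278 = -164/105 + 29278 = 3074026/105 ≈ 29276.)
-Y = -1*3074026/105 = -3074026/105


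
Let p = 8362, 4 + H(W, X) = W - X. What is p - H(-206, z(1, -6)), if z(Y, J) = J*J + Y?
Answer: 8609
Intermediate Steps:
z(Y, J) = Y + J**2 (z(Y, J) = J**2 + Y = Y + J**2)
H(W, X) = -4 + W - X (H(W, X) = -4 + (W - X) = -4 + W - X)
p - H(-206, z(1, -6)) = 8362 - (-4 - 206 - (1 + (-6)**2)) = 8362 - (-4 - 206 - (1 + 36)) = 8362 - (-4 - 206 - 1*37) = 8362 - (-4 - 206 - 37) = 8362 - 1*(-247) = 8362 + 247 = 8609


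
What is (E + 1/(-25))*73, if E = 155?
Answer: 282802/25 ≈ 11312.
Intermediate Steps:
(E + 1/(-25))*73 = (155 + 1/(-25))*73 = (155 - 1/25)*73 = (3874/25)*73 = 282802/25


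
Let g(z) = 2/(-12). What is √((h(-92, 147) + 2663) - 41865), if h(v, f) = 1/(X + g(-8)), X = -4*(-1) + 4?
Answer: 2*I*√21649234/47 ≈ 197.99*I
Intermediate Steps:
g(z) = -⅙ (g(z) = 2*(-1/12) = -⅙)
X = 8 (X = 4 + 4 = 8)
h(v, f) = 6/47 (h(v, f) = 1/(8 - ⅙) = 1/(47/6) = 6/47)
√((h(-92, 147) + 2663) - 41865) = √((6/47 + 2663) - 41865) = √(125167/47 - 41865) = √(-1842488/47) = 2*I*√21649234/47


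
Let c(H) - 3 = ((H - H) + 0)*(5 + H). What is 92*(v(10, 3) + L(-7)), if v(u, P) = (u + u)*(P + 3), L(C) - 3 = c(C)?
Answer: 11592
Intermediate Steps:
c(H) = 3 (c(H) = 3 + ((H - H) + 0)*(5 + H) = 3 + (0 + 0)*(5 + H) = 3 + 0*(5 + H) = 3 + 0 = 3)
L(C) = 6 (L(C) = 3 + 3 = 6)
v(u, P) = 2*u*(3 + P) (v(u, P) = (2*u)*(3 + P) = 2*u*(3 + P))
92*(v(10, 3) + L(-7)) = 92*(2*10*(3 + 3) + 6) = 92*(2*10*6 + 6) = 92*(120 + 6) = 92*126 = 11592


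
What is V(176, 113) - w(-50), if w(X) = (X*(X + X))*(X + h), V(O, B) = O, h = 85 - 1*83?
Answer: 240176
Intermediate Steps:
h = 2 (h = 85 - 83 = 2)
w(X) = 2*X**2*(2 + X) (w(X) = (X*(X + X))*(X + 2) = (X*(2*X))*(2 + X) = (2*X**2)*(2 + X) = 2*X**2*(2 + X))
V(176, 113) - w(-50) = 176 - 2*(-50)**2*(2 - 50) = 176 - 2*2500*(-48) = 176 - 1*(-240000) = 176 + 240000 = 240176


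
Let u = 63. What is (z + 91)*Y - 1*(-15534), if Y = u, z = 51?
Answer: 24480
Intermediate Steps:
Y = 63
(z + 91)*Y - 1*(-15534) = (51 + 91)*63 - 1*(-15534) = 142*63 + 15534 = 8946 + 15534 = 24480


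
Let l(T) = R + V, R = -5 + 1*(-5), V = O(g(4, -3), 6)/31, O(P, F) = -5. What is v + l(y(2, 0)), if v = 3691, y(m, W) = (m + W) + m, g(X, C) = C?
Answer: 114106/31 ≈ 3680.8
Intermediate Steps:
y(m, W) = W + 2*m (y(m, W) = (W + m) + m = W + 2*m)
V = -5/31 ≈ -0.16129
R = -10 (R = -5 - 5 = -10)
l(T) = -315/31 (l(T) = -10 - 5/31 = -315/31)
v + l(y(2, 0)) = 3691 - 315/31 = 114106/31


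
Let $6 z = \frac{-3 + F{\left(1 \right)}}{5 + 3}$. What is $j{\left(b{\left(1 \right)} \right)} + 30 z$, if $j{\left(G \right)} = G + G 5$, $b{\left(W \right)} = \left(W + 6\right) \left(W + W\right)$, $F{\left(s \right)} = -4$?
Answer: $\frac{637}{8} \approx 79.625$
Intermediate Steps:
$b{\left(W \right)} = 2 W \left(6 + W\right)$ ($b{\left(W \right)} = \left(6 + W\right) 2 W = 2 W \left(6 + W\right)$)
$j{\left(G \right)} = 6 G$ ($j{\left(G \right)} = G + 5 G = 6 G$)
$z = - \frac{7}{48}$ ($z = \frac{\left(-3 - 4\right) \frac{1}{5 + 3}}{6} = \frac{\left(-7\right) \frac{1}{8}}{6} = \frac{1}{6} \left(- \frac{7}{8}\right) = - \frac{7}{48} \approx -0.14583$)
$j{\left(b{\left(1 \right)} \right)} + 30 z = 6 \cdot 2 \cdot 1 \left(6 + 1\right) + 30 \left(- \frac{7}{48}\right) = 6 \cdot 2 \cdot 1 \cdot 7 - \frac{35}{8} = 6 \cdot 14 - \frac{35}{8} = 84 - \frac{35}{8} = \frac{637}{8}$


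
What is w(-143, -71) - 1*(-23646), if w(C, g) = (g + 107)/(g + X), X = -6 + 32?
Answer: 118226/5 ≈ 23645.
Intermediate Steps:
X = 26
w(C, g) = (107 + g)/(26 + g) (w(C, g) = (g + 107)/(g + 26) = (107 + g)/(26 + g))
w(-143, -71) - 1*(-23646) = (107 - 71)/(26 - 71) - 1*(-23646) = 36/(-45) + 23646 = -1/45*36 + 23646 = -⅘ + 23646 = 118226/5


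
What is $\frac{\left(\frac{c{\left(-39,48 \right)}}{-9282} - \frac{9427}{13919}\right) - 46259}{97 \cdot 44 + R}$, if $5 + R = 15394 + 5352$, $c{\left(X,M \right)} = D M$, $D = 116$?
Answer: $- \frac{996108345888}{538511119237} \approx -1.8497$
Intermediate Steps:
$c{\left(X,M \right)} = 116 M$
$R = 20741$ ($R = -5 + \left(15394 + 5352\right) = -5 + 20746 = 20741$)
$\frac{\left(\frac{c{\left(-39,48 \right)}}{-9282} - \frac{9427}{13919}\right) - 46259}{97 \cdot 44 + R} = \frac{\left(\frac{116 \cdot 48}{-9282} - \frac{9427}{13919}\right) - 46259}{97 \cdot 44 + 20741} = \frac{\left(5568 \left(- \frac{1}{9282}\right) - \frac{9427}{13919}\right) - 46259}{4268 + 20741} = \frac{\left(- \frac{928}{1547} - \frac{9427}{13919}\right) - 46259}{25009} = \left(- \frac{27500401}{21532693} - 46259\right) \frac{1}{25009} = \left(- \frac{996108345888}{21532693}\right) \frac{1}{25009} = - \frac{996108345888}{538511119237}$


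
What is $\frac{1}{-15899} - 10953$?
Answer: $- \frac{174141748}{15899} \approx -10953.0$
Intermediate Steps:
$\frac{1}{-15899} - 10953 = - \frac{1}{15899} - 10953 = - \frac{174141748}{15899}$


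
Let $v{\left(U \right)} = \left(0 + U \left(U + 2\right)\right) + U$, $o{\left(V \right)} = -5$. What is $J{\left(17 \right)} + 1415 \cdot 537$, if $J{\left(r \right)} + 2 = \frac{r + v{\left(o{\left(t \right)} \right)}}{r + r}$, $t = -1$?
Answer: $\frac{25835029}{34} \approx 7.5985 \cdot 10^{5}$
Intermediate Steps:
$v{\left(U \right)} = U + U \left(2 + U\right)$ ($v{\left(U \right)} = \left(0 + U \left(2 + U\right)\right) + U = U \left(2 + U\right) + U = U + U \left(2 + U\right)$)
$J{\left(r \right)} = -2 + \frac{10 + r}{2 r}$ ($J{\left(r \right)} = -2 + \frac{r - 5 \left(3 - 5\right)}{r + r} = -2 + \frac{r - -10}{2 r} = -2 + \left(r + 10\right) \frac{1}{2 r} = -2 + \left(10 + r\right) \frac{1}{2 r} = -2 + \frac{10 + r}{2 r}$)
$J{\left(17 \right)} + 1415 \cdot 537 = \left(- \frac{3}{2} + \frac{5}{17}\right) + 1415 \cdot 537 = \left(- \frac{3}{2} + 5 \cdot \frac{1}{17}\right) + 759855 = \left(- \frac{3}{2} + \frac{5}{17}\right) + 759855 = - \frac{41}{34} + 759855 = \frac{25835029}{34}$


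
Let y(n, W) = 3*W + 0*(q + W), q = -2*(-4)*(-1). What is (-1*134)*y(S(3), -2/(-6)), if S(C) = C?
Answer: -134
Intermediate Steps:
q = -8 (q = 8*(-1) = -8)
y(n, W) = 3*W (y(n, W) = 3*W + 0*(-8 + W) = 3*W + 0 = 3*W)
(-1*134)*y(S(3), -2/(-6)) = (-1*134)*(3*(-2/(-6))) = -402*(-2*(-⅙)) = -402/3 = -134*1 = -134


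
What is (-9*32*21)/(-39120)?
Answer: 126/815 ≈ 0.15460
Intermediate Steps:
(-9*32*21)/(-39120) = -288*21*(-1/39120) = -6048*(-1/39120) = 126/815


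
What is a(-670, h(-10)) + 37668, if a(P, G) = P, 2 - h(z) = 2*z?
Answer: 36998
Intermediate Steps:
h(z) = 2 - 2*z
a(-670, h(-10)) + 37668 = -670 + 37668 = 36998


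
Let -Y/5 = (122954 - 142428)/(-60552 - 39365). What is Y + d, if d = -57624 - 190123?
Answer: -24754234369/99917 ≈ -2.4775e+5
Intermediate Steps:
d = -247747
Y = -97370/99917 (Y = -5*(122954 - 142428)/(-60552 - 39365) = -(-97370)/(-99917) = -(-97370)*(-1)/99917 = -5*19474/99917 = -97370/99917 ≈ -0.97451)
Y + d = -97370/99917 - 247747 = -24754234369/99917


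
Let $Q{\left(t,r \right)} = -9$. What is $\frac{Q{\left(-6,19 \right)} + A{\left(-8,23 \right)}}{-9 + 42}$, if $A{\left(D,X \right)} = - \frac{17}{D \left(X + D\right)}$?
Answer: $- \frac{1063}{3960} \approx -0.26843$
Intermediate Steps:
$A{\left(D,X \right)} = - \frac{17}{D \left(D + X\right)}$
$\frac{Q{\left(-6,19 \right)} + A{\left(-8,23 \right)}}{-9 + 42} = \frac{-9 - \frac{17}{\left(-8\right) \left(-8 + 23\right)}}{-9 + 42} = \frac{-9 - - \frac{17}{8 \cdot 15}}{33} = \left(-9 - \left(- \frac{17}{8}\right) \frac{1}{15}\right) \frac{1}{33} = \left(-9 + \frac{17}{120}\right) \frac{1}{33} = \left(- \frac{1063}{120}\right) \frac{1}{33} = - \frac{1063}{3960}$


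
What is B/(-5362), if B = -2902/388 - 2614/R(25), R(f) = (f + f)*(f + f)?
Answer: 516827/325071250 ≈ 0.0015899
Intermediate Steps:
R(f) = 4*f**2 (R(f) = (2*f)*(2*f) = 4*f**2)
B = -516827/60625 (B = -2902/388 - 2614/(4*25**2) = -2902*1/388 - 2614/(4*625) = -1451/194 - 2614/2500 = -1451/194 - 2614*1/2500 = -1451/194 - 1307/1250 = -516827/60625 ≈ -8.5250)
B/(-5362) = -516827/60625/(-5362) = -516827/60625*(-1/5362) = 516827/325071250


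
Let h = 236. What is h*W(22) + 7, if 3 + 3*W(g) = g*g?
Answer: 113537/3 ≈ 37846.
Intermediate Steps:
W(g) = -1 + g**2/3 (W(g) = -1 + (g*g)/3 = -1 + g**2/3)
h*W(22) + 7 = 236*(-1 + (1/3)*22**2) + 7 = 236*(-1 + (1/3)*484) + 7 = 236*(-1 + 484/3) + 7 = 236*(481/3) + 7 = 113516/3 + 7 = 113537/3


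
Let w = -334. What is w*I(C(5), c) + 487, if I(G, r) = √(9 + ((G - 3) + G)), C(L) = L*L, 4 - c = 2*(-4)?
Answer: 487 - 668*√14 ≈ -2012.4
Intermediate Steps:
c = 12 (c = 4 - 2*(-4) = 4 - 1*(-8) = 4 + 8 = 12)
C(L) = L²
I(G, r) = √(6 + 2*G) (I(G, r) = √(9 + ((-3 + G) + G)) = √(9 + (-3 + 2*G)) = √(6 + 2*G))
w*I(C(5), c) + 487 = -334*√(6 + 2*5²) + 487 = -334*√(6 + 2*25) + 487 = -334*√(6 + 50) + 487 = -668*√14 + 487 = 487 - 668*√14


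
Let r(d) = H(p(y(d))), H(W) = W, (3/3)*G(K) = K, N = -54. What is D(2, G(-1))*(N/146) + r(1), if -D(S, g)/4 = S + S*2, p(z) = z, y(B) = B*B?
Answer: 721/73 ≈ 9.8767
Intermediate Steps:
y(B) = B**2
G(K) = K
D(S, g) = -12*S (D(S, g) = -4*(S + S*2) = -4*(S + 2*S) = -12*S)
r(d) = d**2
D(2, G(-1))*(N/146) + r(1) = (-12*2)*(-54/146) + 1**2 = -(-1296)/146 + 1 = -24*(-27/73) + 1 = 648/73 + 1 = 721/73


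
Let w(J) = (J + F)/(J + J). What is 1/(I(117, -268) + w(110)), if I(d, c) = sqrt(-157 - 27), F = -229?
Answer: -26180/8919761 - 96800*I*sqrt(46)/8919761 ≈ -0.0029351 - 0.073604*I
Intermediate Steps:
w(J) = (-229 + J)/(2*J) (w(J) = (J - 229)/(J + J) = (-229 + J)/((2*J)) = (-229 + J)*(1/(2*J)) = (-229 + J)/(2*J))
I(d, c) = 2*I*sqrt(46) (I(d, c) = sqrt(-184) = 2*I*sqrt(46))
1/(I(117, -268) + w(110)) = 1/(2*I*sqrt(46) + (1/2)*(-229 + 110)/110) = 1/(2*I*sqrt(46) + (1/2)*(1/110)*(-119)) = 1/(2*I*sqrt(46) - 119/220) = 1/(-119/220 + 2*I*sqrt(46))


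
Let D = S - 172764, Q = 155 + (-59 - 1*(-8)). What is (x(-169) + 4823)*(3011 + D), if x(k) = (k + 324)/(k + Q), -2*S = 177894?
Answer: -1247093200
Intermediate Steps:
Q = 104 (Q = 155 + (-59 + 8) = 155 - 51 = 104)
S = -88947 (S = -½*177894 = -88947)
x(k) = (324 + k)/(104 + k) (x(k) = (k + 324)/(k + 104) = (324 + k)/(104 + k))
D = -261711 (D = -88947 - 172764 = -261711)
(x(-169) + 4823)*(3011 + D) = ((324 - 169)/(104 - 169) + 4823)*(3011 - 261711) = (155/(-65) + 4823)*(-258700) = (-1/65*155 + 4823)*(-258700) = (-31/13 + 4823)*(-258700) = (62668/13)*(-258700) = -1247093200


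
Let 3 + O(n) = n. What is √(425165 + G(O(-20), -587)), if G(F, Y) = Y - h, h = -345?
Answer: √424923 ≈ 651.86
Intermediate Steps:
O(n) = -3 + n
G(F, Y) = 345 + Y (G(F, Y) = Y - 1*(-345) = Y + 345 = 345 + Y)
√(425165 + G(O(-20), -587)) = √(425165 + (345 - 587)) = √(425165 - 242) = √424923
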